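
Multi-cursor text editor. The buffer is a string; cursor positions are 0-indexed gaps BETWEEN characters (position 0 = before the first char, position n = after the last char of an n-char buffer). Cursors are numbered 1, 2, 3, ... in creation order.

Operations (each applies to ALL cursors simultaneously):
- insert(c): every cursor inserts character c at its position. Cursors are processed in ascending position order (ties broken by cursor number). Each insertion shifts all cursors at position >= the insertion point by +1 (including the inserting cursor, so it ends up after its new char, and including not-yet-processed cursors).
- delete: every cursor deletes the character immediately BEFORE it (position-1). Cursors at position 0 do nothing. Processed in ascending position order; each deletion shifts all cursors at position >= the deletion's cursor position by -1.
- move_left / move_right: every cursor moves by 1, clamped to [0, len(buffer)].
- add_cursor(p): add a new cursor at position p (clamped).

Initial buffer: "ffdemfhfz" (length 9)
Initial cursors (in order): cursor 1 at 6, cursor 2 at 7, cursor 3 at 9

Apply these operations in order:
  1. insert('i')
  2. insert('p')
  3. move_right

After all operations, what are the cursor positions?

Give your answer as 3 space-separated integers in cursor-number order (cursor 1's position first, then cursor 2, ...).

Answer: 9 12 15

Derivation:
After op 1 (insert('i')): buffer="ffdemfihifzi" (len 12), cursors c1@7 c2@9 c3@12, authorship ......1.2..3
After op 2 (insert('p')): buffer="ffdemfiphipfzip" (len 15), cursors c1@8 c2@11 c3@15, authorship ......11.22..33
After op 3 (move_right): buffer="ffdemfiphipfzip" (len 15), cursors c1@9 c2@12 c3@15, authorship ......11.22..33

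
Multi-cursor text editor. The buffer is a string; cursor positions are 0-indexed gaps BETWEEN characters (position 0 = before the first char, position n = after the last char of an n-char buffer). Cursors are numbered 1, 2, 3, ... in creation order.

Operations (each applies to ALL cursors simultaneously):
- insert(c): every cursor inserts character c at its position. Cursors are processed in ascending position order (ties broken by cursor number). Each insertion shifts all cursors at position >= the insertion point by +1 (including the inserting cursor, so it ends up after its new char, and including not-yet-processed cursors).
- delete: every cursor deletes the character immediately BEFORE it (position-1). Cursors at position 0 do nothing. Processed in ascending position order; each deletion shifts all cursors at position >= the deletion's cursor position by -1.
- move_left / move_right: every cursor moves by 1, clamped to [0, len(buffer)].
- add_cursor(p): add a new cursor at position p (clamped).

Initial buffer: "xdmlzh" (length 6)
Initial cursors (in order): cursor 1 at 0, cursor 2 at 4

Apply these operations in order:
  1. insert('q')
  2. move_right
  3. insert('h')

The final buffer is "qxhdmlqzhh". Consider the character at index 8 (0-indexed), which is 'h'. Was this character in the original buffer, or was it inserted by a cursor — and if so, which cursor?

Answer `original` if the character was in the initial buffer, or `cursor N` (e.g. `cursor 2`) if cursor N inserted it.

After op 1 (insert('q')): buffer="qxdmlqzh" (len 8), cursors c1@1 c2@6, authorship 1....2..
After op 2 (move_right): buffer="qxdmlqzh" (len 8), cursors c1@2 c2@7, authorship 1....2..
After op 3 (insert('h')): buffer="qxhdmlqzhh" (len 10), cursors c1@3 c2@9, authorship 1.1...2.2.
Authorship (.=original, N=cursor N): 1 . 1 . . . 2 . 2 .
Index 8: author = 2

Answer: cursor 2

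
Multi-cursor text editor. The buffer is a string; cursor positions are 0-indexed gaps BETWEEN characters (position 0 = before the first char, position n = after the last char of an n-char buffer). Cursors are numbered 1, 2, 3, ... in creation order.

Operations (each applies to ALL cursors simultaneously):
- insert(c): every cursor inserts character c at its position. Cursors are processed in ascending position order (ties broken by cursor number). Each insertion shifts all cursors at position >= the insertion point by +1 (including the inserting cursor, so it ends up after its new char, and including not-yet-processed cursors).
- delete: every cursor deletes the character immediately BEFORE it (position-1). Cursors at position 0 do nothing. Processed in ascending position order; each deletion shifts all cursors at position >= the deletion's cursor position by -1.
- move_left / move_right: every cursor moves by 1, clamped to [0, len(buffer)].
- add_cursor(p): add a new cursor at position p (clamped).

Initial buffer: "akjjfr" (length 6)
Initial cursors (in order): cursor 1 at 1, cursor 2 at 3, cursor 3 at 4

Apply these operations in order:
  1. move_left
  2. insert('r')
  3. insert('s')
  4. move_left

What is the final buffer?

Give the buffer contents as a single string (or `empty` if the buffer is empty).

After op 1 (move_left): buffer="akjjfr" (len 6), cursors c1@0 c2@2 c3@3, authorship ......
After op 2 (insert('r')): buffer="rakrjrjfr" (len 9), cursors c1@1 c2@4 c3@6, authorship 1..2.3...
After op 3 (insert('s')): buffer="rsakrsjrsjfr" (len 12), cursors c1@2 c2@6 c3@9, authorship 11..22.33...
After op 4 (move_left): buffer="rsakrsjrsjfr" (len 12), cursors c1@1 c2@5 c3@8, authorship 11..22.33...

Answer: rsakrsjrsjfr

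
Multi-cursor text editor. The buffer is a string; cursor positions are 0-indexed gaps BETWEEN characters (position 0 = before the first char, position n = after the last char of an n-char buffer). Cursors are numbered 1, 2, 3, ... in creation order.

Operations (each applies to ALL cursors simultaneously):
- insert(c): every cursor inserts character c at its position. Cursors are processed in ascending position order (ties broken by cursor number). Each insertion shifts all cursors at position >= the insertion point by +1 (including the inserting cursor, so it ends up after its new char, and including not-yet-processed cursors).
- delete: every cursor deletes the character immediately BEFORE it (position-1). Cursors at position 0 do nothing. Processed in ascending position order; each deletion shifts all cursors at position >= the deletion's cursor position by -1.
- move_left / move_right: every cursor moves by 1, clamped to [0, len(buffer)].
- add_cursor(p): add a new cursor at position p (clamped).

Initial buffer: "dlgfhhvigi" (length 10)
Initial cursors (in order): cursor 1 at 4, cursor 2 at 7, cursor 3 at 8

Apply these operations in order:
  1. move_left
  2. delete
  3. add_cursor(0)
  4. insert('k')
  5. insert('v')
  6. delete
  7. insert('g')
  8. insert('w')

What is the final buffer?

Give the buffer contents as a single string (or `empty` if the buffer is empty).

After op 1 (move_left): buffer="dlgfhhvigi" (len 10), cursors c1@3 c2@6 c3@7, authorship ..........
After op 2 (delete): buffer="dlfhigi" (len 7), cursors c1@2 c2@4 c3@4, authorship .......
After op 3 (add_cursor(0)): buffer="dlfhigi" (len 7), cursors c4@0 c1@2 c2@4 c3@4, authorship .......
After op 4 (insert('k')): buffer="kdlkfhkkigi" (len 11), cursors c4@1 c1@4 c2@8 c3@8, authorship 4..1..23...
After op 5 (insert('v')): buffer="kvdlkvfhkkvvigi" (len 15), cursors c4@2 c1@6 c2@12 c3@12, authorship 44..11..2323...
After op 6 (delete): buffer="kdlkfhkkigi" (len 11), cursors c4@1 c1@4 c2@8 c3@8, authorship 4..1..23...
After op 7 (insert('g')): buffer="kgdlkgfhkkggigi" (len 15), cursors c4@2 c1@6 c2@12 c3@12, authorship 44..11..2323...
After op 8 (insert('w')): buffer="kgwdlkgwfhkkggwwigi" (len 19), cursors c4@3 c1@8 c2@16 c3@16, authorship 444..111..232323...

Answer: kgwdlkgwfhkkggwwigi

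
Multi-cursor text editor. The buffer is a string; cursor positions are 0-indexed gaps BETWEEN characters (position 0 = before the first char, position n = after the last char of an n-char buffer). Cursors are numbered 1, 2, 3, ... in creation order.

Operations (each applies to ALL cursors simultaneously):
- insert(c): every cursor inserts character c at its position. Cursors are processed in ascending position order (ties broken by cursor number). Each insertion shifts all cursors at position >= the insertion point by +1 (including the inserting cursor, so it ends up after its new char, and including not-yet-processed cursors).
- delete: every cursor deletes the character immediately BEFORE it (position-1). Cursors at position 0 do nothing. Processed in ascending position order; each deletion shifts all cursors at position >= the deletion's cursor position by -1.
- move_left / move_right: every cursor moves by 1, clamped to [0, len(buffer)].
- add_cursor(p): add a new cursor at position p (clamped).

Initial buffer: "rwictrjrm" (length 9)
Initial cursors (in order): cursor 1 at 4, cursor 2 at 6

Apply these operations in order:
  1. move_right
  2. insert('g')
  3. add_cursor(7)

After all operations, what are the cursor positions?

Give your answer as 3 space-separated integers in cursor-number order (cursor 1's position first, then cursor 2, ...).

After op 1 (move_right): buffer="rwictrjrm" (len 9), cursors c1@5 c2@7, authorship .........
After op 2 (insert('g')): buffer="rwictgrjgrm" (len 11), cursors c1@6 c2@9, authorship .....1..2..
After op 3 (add_cursor(7)): buffer="rwictgrjgrm" (len 11), cursors c1@6 c3@7 c2@9, authorship .....1..2..

Answer: 6 9 7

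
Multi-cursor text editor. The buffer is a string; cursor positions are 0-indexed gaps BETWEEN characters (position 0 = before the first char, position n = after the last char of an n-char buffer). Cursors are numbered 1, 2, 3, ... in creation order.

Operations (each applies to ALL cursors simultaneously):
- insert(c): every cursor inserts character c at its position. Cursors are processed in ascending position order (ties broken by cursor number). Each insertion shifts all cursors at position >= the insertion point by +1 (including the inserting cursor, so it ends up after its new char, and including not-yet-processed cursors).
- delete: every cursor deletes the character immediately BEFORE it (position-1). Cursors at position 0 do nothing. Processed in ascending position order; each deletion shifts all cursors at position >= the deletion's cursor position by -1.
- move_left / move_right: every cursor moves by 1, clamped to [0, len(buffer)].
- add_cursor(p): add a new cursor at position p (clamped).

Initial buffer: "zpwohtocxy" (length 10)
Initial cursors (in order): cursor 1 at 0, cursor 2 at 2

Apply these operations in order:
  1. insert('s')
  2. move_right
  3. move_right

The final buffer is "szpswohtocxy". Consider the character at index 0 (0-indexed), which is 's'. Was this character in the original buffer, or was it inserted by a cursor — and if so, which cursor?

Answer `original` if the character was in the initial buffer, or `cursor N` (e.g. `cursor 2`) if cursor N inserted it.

After op 1 (insert('s')): buffer="szpswohtocxy" (len 12), cursors c1@1 c2@4, authorship 1..2........
After op 2 (move_right): buffer="szpswohtocxy" (len 12), cursors c1@2 c2@5, authorship 1..2........
After op 3 (move_right): buffer="szpswohtocxy" (len 12), cursors c1@3 c2@6, authorship 1..2........
Authorship (.=original, N=cursor N): 1 . . 2 . . . . . . . .
Index 0: author = 1

Answer: cursor 1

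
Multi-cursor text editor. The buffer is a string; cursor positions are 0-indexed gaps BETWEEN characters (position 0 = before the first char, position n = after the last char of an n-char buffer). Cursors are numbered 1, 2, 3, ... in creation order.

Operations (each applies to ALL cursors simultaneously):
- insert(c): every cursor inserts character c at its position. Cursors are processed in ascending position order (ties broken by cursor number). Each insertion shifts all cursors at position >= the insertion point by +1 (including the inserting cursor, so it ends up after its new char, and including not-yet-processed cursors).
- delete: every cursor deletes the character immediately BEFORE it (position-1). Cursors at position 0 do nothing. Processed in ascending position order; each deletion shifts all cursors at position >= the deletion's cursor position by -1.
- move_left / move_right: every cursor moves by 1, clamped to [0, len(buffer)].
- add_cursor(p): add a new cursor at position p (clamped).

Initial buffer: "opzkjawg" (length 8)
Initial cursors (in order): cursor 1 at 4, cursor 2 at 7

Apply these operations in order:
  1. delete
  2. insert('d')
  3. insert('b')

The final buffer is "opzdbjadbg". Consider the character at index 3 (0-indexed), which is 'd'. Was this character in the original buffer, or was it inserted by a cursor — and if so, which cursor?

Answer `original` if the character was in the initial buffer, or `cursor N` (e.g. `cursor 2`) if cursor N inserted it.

Answer: cursor 1

Derivation:
After op 1 (delete): buffer="opzjag" (len 6), cursors c1@3 c2@5, authorship ......
After op 2 (insert('d')): buffer="opzdjadg" (len 8), cursors c1@4 c2@7, authorship ...1..2.
After op 3 (insert('b')): buffer="opzdbjadbg" (len 10), cursors c1@5 c2@9, authorship ...11..22.
Authorship (.=original, N=cursor N): . . . 1 1 . . 2 2 .
Index 3: author = 1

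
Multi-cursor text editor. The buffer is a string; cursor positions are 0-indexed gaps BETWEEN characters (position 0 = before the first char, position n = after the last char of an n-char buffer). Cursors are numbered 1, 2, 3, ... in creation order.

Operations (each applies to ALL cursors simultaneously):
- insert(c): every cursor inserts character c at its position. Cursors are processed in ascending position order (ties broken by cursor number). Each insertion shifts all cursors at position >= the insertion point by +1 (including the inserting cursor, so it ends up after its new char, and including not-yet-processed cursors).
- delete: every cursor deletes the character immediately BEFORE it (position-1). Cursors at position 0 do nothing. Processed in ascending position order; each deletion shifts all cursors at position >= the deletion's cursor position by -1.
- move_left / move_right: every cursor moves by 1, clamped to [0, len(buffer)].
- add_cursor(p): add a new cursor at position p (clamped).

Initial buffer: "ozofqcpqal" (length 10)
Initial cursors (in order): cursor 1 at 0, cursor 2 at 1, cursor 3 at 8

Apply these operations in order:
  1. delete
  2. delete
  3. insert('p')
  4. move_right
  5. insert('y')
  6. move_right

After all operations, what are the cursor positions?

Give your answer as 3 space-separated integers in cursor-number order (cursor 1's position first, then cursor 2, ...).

After op 1 (delete): buffer="zofqcpal" (len 8), cursors c1@0 c2@0 c3@6, authorship ........
After op 2 (delete): buffer="zofqcal" (len 7), cursors c1@0 c2@0 c3@5, authorship .......
After op 3 (insert('p')): buffer="ppzofqcpal" (len 10), cursors c1@2 c2@2 c3@8, authorship 12.....3..
After op 4 (move_right): buffer="ppzofqcpal" (len 10), cursors c1@3 c2@3 c3@9, authorship 12.....3..
After op 5 (insert('y')): buffer="ppzyyofqcpayl" (len 13), cursors c1@5 c2@5 c3@12, authorship 12.12....3.3.
After op 6 (move_right): buffer="ppzyyofqcpayl" (len 13), cursors c1@6 c2@6 c3@13, authorship 12.12....3.3.

Answer: 6 6 13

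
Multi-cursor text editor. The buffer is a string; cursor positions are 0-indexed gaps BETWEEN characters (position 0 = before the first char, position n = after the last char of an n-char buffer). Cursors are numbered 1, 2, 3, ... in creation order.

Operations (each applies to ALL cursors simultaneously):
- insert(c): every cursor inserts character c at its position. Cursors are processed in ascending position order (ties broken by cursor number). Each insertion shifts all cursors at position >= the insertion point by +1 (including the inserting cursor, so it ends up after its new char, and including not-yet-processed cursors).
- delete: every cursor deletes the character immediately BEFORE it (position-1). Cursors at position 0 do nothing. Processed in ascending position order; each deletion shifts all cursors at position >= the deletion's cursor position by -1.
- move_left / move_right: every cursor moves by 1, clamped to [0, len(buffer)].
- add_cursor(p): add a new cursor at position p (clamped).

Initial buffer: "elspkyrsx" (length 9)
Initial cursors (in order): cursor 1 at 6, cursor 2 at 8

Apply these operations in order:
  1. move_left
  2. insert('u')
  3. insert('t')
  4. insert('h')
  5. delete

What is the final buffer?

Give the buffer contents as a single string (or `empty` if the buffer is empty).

Answer: elspkutyrutsx

Derivation:
After op 1 (move_left): buffer="elspkyrsx" (len 9), cursors c1@5 c2@7, authorship .........
After op 2 (insert('u')): buffer="elspkuyrusx" (len 11), cursors c1@6 c2@9, authorship .....1..2..
After op 3 (insert('t')): buffer="elspkutyrutsx" (len 13), cursors c1@7 c2@11, authorship .....11..22..
After op 4 (insert('h')): buffer="elspkuthyruthsx" (len 15), cursors c1@8 c2@13, authorship .....111..222..
After op 5 (delete): buffer="elspkutyrutsx" (len 13), cursors c1@7 c2@11, authorship .....11..22..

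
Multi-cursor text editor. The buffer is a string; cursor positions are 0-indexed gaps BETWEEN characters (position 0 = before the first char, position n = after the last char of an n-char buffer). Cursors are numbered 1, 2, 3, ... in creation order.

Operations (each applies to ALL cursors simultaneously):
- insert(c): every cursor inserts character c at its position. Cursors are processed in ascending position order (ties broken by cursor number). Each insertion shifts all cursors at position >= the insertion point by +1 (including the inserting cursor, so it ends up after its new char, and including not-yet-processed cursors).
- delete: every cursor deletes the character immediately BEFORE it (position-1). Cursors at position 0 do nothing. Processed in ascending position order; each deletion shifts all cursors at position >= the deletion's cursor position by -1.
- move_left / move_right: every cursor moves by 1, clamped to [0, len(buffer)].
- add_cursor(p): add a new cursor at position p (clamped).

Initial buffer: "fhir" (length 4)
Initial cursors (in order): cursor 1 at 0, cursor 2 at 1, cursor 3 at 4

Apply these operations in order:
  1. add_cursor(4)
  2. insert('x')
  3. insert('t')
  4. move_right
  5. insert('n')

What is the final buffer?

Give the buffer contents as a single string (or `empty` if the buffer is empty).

After op 1 (add_cursor(4)): buffer="fhir" (len 4), cursors c1@0 c2@1 c3@4 c4@4, authorship ....
After op 2 (insert('x')): buffer="xfxhirxx" (len 8), cursors c1@1 c2@3 c3@8 c4@8, authorship 1.2...34
After op 3 (insert('t')): buffer="xtfxthirxxtt" (len 12), cursors c1@2 c2@5 c3@12 c4@12, authorship 11.22...3434
After op 4 (move_right): buffer="xtfxthirxxtt" (len 12), cursors c1@3 c2@6 c3@12 c4@12, authorship 11.22...3434
After op 5 (insert('n')): buffer="xtfnxthnirxxttnn" (len 16), cursors c1@4 c2@8 c3@16 c4@16, authorship 11.122.2..343434

Answer: xtfnxthnirxxttnn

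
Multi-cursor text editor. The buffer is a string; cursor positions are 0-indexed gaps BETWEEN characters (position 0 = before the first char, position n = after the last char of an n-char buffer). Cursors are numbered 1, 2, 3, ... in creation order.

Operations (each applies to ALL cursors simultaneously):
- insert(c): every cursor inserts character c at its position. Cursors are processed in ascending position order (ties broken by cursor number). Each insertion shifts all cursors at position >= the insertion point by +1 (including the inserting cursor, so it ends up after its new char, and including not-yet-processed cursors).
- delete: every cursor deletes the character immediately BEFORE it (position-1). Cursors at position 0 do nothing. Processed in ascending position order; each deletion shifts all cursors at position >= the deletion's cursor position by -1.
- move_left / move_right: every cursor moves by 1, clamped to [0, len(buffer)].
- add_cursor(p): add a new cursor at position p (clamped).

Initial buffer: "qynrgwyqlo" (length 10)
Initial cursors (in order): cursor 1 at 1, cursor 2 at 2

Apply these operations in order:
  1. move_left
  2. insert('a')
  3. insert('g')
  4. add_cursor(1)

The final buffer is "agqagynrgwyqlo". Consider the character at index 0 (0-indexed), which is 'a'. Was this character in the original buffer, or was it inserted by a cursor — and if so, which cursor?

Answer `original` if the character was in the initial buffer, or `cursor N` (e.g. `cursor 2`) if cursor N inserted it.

After op 1 (move_left): buffer="qynrgwyqlo" (len 10), cursors c1@0 c2@1, authorship ..........
After op 2 (insert('a')): buffer="aqaynrgwyqlo" (len 12), cursors c1@1 c2@3, authorship 1.2.........
After op 3 (insert('g')): buffer="agqagynrgwyqlo" (len 14), cursors c1@2 c2@5, authorship 11.22.........
After op 4 (add_cursor(1)): buffer="agqagynrgwyqlo" (len 14), cursors c3@1 c1@2 c2@5, authorship 11.22.........
Authorship (.=original, N=cursor N): 1 1 . 2 2 . . . . . . . . .
Index 0: author = 1

Answer: cursor 1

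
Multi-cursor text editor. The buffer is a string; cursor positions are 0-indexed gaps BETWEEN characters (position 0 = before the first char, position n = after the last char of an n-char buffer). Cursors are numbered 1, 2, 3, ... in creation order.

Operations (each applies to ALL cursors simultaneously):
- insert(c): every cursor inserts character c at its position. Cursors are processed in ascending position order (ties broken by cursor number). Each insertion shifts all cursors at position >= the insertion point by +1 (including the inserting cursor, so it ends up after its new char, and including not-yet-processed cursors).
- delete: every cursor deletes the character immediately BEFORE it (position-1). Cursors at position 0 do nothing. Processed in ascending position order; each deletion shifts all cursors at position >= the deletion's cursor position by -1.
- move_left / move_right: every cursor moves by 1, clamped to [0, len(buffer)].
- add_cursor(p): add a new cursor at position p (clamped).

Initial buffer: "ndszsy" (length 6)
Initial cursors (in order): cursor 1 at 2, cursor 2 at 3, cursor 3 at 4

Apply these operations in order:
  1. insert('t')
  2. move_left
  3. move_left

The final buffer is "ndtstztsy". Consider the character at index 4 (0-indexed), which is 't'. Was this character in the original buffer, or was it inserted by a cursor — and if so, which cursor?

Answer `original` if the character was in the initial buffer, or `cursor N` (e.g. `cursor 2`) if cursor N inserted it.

After op 1 (insert('t')): buffer="ndtstztsy" (len 9), cursors c1@3 c2@5 c3@7, authorship ..1.2.3..
After op 2 (move_left): buffer="ndtstztsy" (len 9), cursors c1@2 c2@4 c3@6, authorship ..1.2.3..
After op 3 (move_left): buffer="ndtstztsy" (len 9), cursors c1@1 c2@3 c3@5, authorship ..1.2.3..
Authorship (.=original, N=cursor N): . . 1 . 2 . 3 . .
Index 4: author = 2

Answer: cursor 2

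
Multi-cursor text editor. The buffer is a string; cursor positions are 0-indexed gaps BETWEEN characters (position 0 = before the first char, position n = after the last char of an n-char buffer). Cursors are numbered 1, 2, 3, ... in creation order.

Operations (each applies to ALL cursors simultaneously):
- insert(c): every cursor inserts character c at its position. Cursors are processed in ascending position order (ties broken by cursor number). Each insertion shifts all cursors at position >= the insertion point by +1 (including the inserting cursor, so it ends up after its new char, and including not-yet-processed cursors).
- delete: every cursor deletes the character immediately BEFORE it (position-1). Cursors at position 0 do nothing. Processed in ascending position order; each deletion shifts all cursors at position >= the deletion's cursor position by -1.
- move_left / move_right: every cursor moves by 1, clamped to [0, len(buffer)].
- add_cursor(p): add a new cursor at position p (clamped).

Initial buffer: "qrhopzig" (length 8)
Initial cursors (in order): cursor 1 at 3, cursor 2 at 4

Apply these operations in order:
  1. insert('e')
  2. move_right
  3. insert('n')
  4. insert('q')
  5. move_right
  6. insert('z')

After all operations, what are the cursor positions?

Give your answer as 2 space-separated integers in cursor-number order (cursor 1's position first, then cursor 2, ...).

After op 1 (insert('e')): buffer="qrheoepzig" (len 10), cursors c1@4 c2@6, authorship ...1.2....
After op 2 (move_right): buffer="qrheoepzig" (len 10), cursors c1@5 c2@7, authorship ...1.2....
After op 3 (insert('n')): buffer="qrheonepnzig" (len 12), cursors c1@6 c2@9, authorship ...1.12.2...
After op 4 (insert('q')): buffer="qrheonqepnqzig" (len 14), cursors c1@7 c2@11, authorship ...1.112.22...
After op 5 (move_right): buffer="qrheonqepnqzig" (len 14), cursors c1@8 c2@12, authorship ...1.112.22...
After op 6 (insert('z')): buffer="qrheonqezpnqzzig" (len 16), cursors c1@9 c2@14, authorship ...1.1121.22.2..

Answer: 9 14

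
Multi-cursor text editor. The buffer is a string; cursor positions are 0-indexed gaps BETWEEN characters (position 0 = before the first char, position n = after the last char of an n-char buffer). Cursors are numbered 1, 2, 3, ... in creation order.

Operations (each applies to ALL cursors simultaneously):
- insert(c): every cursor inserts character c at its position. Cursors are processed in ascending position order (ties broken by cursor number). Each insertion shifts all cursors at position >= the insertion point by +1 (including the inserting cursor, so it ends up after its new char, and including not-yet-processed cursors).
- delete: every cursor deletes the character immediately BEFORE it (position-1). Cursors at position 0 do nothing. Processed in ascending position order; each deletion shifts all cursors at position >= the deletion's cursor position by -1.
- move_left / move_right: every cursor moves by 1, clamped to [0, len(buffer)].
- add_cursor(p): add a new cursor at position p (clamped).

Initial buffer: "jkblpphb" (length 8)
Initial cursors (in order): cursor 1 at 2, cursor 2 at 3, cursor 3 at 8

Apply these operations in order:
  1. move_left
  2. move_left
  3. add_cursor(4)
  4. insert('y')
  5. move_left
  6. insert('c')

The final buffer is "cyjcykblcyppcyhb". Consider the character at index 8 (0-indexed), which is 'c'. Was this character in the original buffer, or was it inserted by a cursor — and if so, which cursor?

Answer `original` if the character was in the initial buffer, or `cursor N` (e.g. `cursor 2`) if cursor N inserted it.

After op 1 (move_left): buffer="jkblpphb" (len 8), cursors c1@1 c2@2 c3@7, authorship ........
After op 2 (move_left): buffer="jkblpphb" (len 8), cursors c1@0 c2@1 c3@6, authorship ........
After op 3 (add_cursor(4)): buffer="jkblpphb" (len 8), cursors c1@0 c2@1 c4@4 c3@6, authorship ........
After op 4 (insert('y')): buffer="yjykblyppyhb" (len 12), cursors c1@1 c2@3 c4@7 c3@10, authorship 1.2...4..3..
After op 5 (move_left): buffer="yjykblyppyhb" (len 12), cursors c1@0 c2@2 c4@6 c3@9, authorship 1.2...4..3..
After op 6 (insert('c')): buffer="cyjcykblcyppcyhb" (len 16), cursors c1@1 c2@4 c4@9 c3@13, authorship 11.22...44..33..
Authorship (.=original, N=cursor N): 1 1 . 2 2 . . . 4 4 . . 3 3 . .
Index 8: author = 4

Answer: cursor 4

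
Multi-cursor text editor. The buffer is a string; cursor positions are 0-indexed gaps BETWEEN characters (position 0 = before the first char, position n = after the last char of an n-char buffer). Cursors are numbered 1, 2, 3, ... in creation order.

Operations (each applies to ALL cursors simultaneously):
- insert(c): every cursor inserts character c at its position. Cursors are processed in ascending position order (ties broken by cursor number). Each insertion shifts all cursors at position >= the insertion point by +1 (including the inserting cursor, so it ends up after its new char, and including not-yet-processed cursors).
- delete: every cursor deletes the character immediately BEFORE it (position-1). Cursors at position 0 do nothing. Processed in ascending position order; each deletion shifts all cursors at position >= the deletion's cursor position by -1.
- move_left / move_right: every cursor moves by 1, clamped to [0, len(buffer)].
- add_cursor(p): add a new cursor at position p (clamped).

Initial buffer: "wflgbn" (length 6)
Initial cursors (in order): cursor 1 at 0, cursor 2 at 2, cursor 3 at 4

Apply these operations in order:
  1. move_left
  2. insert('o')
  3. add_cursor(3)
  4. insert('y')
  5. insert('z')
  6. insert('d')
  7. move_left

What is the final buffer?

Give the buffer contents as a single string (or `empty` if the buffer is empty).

After op 1 (move_left): buffer="wflgbn" (len 6), cursors c1@0 c2@1 c3@3, authorship ......
After op 2 (insert('o')): buffer="owoflogbn" (len 9), cursors c1@1 c2@3 c3@6, authorship 1.2..3...
After op 3 (add_cursor(3)): buffer="owoflogbn" (len 9), cursors c1@1 c2@3 c4@3 c3@6, authorship 1.2..3...
After op 4 (insert('y')): buffer="oywoyyfloygbn" (len 13), cursors c1@2 c2@6 c4@6 c3@10, authorship 11.224..33...
After op 5 (insert('z')): buffer="oyzwoyyzzfloyzgbn" (len 17), cursors c1@3 c2@9 c4@9 c3@14, authorship 111.22424..333...
After op 6 (insert('d')): buffer="oyzdwoyyzzddfloyzdgbn" (len 21), cursors c1@4 c2@12 c4@12 c3@18, authorship 1111.2242424..3333...
After op 7 (move_left): buffer="oyzdwoyyzzddfloyzdgbn" (len 21), cursors c1@3 c2@11 c4@11 c3@17, authorship 1111.2242424..3333...

Answer: oyzdwoyyzzddfloyzdgbn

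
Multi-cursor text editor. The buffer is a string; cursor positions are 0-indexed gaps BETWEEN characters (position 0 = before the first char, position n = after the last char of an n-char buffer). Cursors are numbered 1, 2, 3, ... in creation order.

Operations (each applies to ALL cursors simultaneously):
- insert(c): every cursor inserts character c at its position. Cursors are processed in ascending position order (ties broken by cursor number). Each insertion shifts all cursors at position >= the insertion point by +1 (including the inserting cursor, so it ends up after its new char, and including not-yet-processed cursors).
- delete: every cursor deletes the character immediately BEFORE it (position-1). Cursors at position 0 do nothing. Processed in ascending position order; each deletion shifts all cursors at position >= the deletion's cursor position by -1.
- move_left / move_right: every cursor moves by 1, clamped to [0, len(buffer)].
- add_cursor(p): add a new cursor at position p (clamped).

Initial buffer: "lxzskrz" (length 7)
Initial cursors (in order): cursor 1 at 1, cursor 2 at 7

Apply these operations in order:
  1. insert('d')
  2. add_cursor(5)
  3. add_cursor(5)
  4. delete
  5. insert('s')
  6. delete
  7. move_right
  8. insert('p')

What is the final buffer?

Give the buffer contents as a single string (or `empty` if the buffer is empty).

After op 1 (insert('d')): buffer="ldxzskrzd" (len 9), cursors c1@2 c2@9, authorship .1......2
After op 2 (add_cursor(5)): buffer="ldxzskrzd" (len 9), cursors c1@2 c3@5 c2@9, authorship .1......2
After op 3 (add_cursor(5)): buffer="ldxzskrzd" (len 9), cursors c1@2 c3@5 c4@5 c2@9, authorship .1......2
After op 4 (delete): buffer="lxkrz" (len 5), cursors c1@1 c3@2 c4@2 c2@5, authorship .....
After op 5 (insert('s')): buffer="lsxsskrzs" (len 9), cursors c1@2 c3@5 c4@5 c2@9, authorship .1.34...2
After op 6 (delete): buffer="lxkrz" (len 5), cursors c1@1 c3@2 c4@2 c2@5, authorship .....
After op 7 (move_right): buffer="lxkrz" (len 5), cursors c1@2 c3@3 c4@3 c2@5, authorship .....
After op 8 (insert('p')): buffer="lxpkpprzp" (len 9), cursors c1@3 c3@6 c4@6 c2@9, authorship ..1.34..2

Answer: lxpkpprzp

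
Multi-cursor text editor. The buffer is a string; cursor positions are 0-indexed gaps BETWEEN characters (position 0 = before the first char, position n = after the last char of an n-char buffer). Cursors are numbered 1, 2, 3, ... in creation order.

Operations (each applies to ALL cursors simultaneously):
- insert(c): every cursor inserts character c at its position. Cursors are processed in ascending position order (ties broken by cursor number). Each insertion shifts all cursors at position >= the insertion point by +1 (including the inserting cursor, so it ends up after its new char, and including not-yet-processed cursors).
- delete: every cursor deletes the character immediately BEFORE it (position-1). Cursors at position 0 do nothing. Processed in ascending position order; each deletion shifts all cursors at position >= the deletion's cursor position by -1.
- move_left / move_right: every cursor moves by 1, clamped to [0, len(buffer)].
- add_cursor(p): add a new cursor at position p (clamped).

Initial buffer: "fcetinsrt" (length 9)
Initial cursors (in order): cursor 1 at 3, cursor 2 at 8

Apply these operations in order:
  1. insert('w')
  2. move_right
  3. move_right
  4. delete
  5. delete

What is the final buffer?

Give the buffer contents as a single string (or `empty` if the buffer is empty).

Answer: fcewnsr

Derivation:
After op 1 (insert('w')): buffer="fcewtinsrwt" (len 11), cursors c1@4 c2@10, authorship ...1.....2.
After op 2 (move_right): buffer="fcewtinsrwt" (len 11), cursors c1@5 c2@11, authorship ...1.....2.
After op 3 (move_right): buffer="fcewtinsrwt" (len 11), cursors c1@6 c2@11, authorship ...1.....2.
After op 4 (delete): buffer="fcewtnsrw" (len 9), cursors c1@5 c2@9, authorship ...1....2
After op 5 (delete): buffer="fcewnsr" (len 7), cursors c1@4 c2@7, authorship ...1...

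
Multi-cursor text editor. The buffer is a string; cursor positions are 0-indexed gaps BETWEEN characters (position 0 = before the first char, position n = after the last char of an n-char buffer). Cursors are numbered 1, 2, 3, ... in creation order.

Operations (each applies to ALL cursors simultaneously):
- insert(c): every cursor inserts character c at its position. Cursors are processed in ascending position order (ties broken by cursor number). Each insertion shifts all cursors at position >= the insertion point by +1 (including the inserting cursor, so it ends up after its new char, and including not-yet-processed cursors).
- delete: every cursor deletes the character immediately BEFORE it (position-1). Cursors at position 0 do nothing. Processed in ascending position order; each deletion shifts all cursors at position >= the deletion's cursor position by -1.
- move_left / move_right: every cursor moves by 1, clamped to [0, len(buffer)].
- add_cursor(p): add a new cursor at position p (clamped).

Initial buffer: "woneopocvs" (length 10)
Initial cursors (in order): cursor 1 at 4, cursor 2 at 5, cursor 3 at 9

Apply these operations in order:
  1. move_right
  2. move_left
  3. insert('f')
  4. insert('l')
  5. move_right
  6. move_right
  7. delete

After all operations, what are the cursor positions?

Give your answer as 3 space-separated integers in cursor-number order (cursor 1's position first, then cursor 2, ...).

After op 1 (move_right): buffer="woneopocvs" (len 10), cursors c1@5 c2@6 c3@10, authorship ..........
After op 2 (move_left): buffer="woneopocvs" (len 10), cursors c1@4 c2@5 c3@9, authorship ..........
After op 3 (insert('f')): buffer="wonefofpocvfs" (len 13), cursors c1@5 c2@7 c3@12, authorship ....1.2....3.
After op 4 (insert('l')): buffer="wonefloflpocvfls" (len 16), cursors c1@6 c2@9 c3@15, authorship ....11.22....33.
After op 5 (move_right): buffer="wonefloflpocvfls" (len 16), cursors c1@7 c2@10 c3@16, authorship ....11.22....33.
After op 6 (move_right): buffer="wonefloflpocvfls" (len 16), cursors c1@8 c2@11 c3@16, authorship ....11.22....33.
After op 7 (delete): buffer="woneflolpcvfl" (len 13), cursors c1@7 c2@9 c3@13, authorship ....11.2...33

Answer: 7 9 13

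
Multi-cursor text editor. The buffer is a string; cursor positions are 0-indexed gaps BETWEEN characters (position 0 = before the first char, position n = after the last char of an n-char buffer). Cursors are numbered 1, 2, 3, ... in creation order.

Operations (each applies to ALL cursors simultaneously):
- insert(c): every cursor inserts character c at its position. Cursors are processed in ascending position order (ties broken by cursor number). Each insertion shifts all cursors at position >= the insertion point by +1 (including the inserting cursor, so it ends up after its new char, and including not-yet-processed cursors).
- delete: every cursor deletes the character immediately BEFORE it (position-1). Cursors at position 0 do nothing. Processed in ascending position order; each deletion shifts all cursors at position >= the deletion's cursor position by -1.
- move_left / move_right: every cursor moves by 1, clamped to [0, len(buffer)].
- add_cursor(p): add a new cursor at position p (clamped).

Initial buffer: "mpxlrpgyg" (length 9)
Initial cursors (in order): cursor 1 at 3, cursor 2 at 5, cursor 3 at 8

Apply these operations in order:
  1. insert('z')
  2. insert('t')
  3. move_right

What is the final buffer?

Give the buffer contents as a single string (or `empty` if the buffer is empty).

Answer: mpxztlrztpgyztg

Derivation:
After op 1 (insert('z')): buffer="mpxzlrzpgyzg" (len 12), cursors c1@4 c2@7 c3@11, authorship ...1..2...3.
After op 2 (insert('t')): buffer="mpxztlrztpgyztg" (len 15), cursors c1@5 c2@9 c3@14, authorship ...11..22...33.
After op 3 (move_right): buffer="mpxztlrztpgyztg" (len 15), cursors c1@6 c2@10 c3@15, authorship ...11..22...33.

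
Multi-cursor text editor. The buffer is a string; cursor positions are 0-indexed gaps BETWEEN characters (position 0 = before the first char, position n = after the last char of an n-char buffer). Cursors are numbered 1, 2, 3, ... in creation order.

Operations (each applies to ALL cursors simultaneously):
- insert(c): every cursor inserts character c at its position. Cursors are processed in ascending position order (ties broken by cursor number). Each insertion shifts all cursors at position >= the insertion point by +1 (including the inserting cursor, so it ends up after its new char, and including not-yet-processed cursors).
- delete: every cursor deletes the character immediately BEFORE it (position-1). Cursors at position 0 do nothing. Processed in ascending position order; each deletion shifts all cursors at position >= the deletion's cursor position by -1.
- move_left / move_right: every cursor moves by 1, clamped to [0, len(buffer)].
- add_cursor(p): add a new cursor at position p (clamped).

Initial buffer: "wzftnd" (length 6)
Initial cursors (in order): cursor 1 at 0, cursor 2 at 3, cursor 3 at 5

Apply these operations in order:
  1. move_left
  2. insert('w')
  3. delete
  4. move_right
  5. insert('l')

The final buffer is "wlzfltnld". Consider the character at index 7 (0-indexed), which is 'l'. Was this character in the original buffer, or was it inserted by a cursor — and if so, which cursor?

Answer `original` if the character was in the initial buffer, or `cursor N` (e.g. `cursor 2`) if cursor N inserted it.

Answer: cursor 3

Derivation:
After op 1 (move_left): buffer="wzftnd" (len 6), cursors c1@0 c2@2 c3@4, authorship ......
After op 2 (insert('w')): buffer="wwzwftwnd" (len 9), cursors c1@1 c2@4 c3@7, authorship 1..2..3..
After op 3 (delete): buffer="wzftnd" (len 6), cursors c1@0 c2@2 c3@4, authorship ......
After op 4 (move_right): buffer="wzftnd" (len 6), cursors c1@1 c2@3 c3@5, authorship ......
After op 5 (insert('l')): buffer="wlzfltnld" (len 9), cursors c1@2 c2@5 c3@8, authorship .1..2..3.
Authorship (.=original, N=cursor N): . 1 . . 2 . . 3 .
Index 7: author = 3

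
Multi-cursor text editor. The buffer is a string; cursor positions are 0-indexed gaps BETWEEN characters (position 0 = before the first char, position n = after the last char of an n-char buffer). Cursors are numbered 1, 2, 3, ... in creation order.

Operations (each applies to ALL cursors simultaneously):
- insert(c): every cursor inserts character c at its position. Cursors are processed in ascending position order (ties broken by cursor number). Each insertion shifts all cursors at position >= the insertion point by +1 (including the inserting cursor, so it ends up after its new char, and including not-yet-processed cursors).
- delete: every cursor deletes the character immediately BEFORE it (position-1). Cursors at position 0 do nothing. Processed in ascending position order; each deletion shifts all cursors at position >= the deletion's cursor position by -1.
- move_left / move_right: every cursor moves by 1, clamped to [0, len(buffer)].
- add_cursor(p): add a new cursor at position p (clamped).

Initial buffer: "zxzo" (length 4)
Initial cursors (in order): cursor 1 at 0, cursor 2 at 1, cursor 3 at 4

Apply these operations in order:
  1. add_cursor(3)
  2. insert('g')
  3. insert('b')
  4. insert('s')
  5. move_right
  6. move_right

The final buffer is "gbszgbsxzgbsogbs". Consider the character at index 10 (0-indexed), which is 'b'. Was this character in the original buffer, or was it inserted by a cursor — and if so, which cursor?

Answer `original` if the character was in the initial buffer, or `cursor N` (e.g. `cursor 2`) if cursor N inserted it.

After op 1 (add_cursor(3)): buffer="zxzo" (len 4), cursors c1@0 c2@1 c4@3 c3@4, authorship ....
After op 2 (insert('g')): buffer="gzgxzgog" (len 8), cursors c1@1 c2@3 c4@6 c3@8, authorship 1.2..4.3
After op 3 (insert('b')): buffer="gbzgbxzgbogb" (len 12), cursors c1@2 c2@5 c4@9 c3@12, authorship 11.22..44.33
After op 4 (insert('s')): buffer="gbszgbsxzgbsogbs" (len 16), cursors c1@3 c2@7 c4@12 c3@16, authorship 111.222..444.333
After op 5 (move_right): buffer="gbszgbsxzgbsogbs" (len 16), cursors c1@4 c2@8 c4@13 c3@16, authorship 111.222..444.333
After op 6 (move_right): buffer="gbszgbsxzgbsogbs" (len 16), cursors c1@5 c2@9 c4@14 c3@16, authorship 111.222..444.333
Authorship (.=original, N=cursor N): 1 1 1 . 2 2 2 . . 4 4 4 . 3 3 3
Index 10: author = 4

Answer: cursor 4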